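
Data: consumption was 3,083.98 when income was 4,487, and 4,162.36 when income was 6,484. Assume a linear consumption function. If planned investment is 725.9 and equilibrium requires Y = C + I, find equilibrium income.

MPC = (4162.36 − 3083.98)/(6484 − 4487) = 1078.38/1997 = 0.54
a = 3083.98 − 0.54(4487) = 661
Equilibrium: Y = 661 + 0.54Y + 725.9
0.46Y = 1386.9, so Y = 1386.9/0.46 = 3015

Y = 3015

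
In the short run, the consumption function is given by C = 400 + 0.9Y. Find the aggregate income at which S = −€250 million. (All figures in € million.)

S = Y − C = -400 + 0.1Y
-400 + 0.1Y = -250, so 0.1Y = 150 and Y = 1500

Y = 1500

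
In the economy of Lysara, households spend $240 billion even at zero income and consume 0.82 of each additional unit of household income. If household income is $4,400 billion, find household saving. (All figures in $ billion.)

C = 240 + 0.82(4400) = 240 + 3608 = 3848
S = Y − C = 4400 − 3848 = 552

S = 552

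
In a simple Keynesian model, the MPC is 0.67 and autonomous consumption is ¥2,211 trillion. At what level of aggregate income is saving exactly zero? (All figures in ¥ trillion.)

At break-even, C = Y: 2211 + 0.67Y = Y
0.33Y = 2211, so Y = 2211/0.33 = 6700

Y = 6700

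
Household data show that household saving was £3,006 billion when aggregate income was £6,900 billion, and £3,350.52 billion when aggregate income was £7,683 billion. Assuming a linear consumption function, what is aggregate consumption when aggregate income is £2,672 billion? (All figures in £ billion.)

C = 1526.32

MPS = ΔS/ΔY = (3350.52 − 3006)/(7683 − 6900) = 344.52/783 = 0.44
MPC = 1 − MPS = 0.56
Autonomous saving = 3006 − 0.44(6900) = -30, so a = 30
C = 30 + 0.56(2672) = 30 + 1496.32 = 1526.32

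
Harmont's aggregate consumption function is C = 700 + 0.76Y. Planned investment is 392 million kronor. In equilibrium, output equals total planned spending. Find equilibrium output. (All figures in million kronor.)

Y = 4550

Y = C + I = 700 + 0.76Y + 392
Y − 0.76Y = 1092
0.24Y = 1092, so Y = 1092/0.24 = 4550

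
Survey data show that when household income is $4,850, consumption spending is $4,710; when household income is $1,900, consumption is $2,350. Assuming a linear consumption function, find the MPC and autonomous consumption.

MPC = ΔC/ΔY = (4710 − 2350)/(4850 − 1900) = 2360/2950 = 0.8
a = C − MPC·Y = 2350 − 0.8(1900) = 2350 − 1520 = 830

MPC = 0.8; a = 830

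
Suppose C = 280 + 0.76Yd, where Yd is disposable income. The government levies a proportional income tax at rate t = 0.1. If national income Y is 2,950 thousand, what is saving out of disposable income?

S = 357.2

Yd = (1 − 0.1)(2950) = 0.9(2950) = 2655
C = 280 + 0.76(2655) = 280 + 2017.8 = 2297.8
S = Yd − C = 2655 − 2297.8 = 357.2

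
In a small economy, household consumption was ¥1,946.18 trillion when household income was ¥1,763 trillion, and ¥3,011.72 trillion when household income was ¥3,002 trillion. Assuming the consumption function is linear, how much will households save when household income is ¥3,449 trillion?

MPC = (3011.72 − 1946.18)/(3002 − 1763) = 1065.54/1239 = 0.86
a = 1946.18 − 0.86(1763) = 1946.18 − 1516.18 = 430
C = 430 + 0.86(3449) = 3396.14
S = 3449 − 3396.14 = 52.86

S = 52.86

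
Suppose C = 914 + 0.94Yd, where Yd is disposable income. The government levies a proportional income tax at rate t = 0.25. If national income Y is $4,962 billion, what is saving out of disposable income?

Yd = (1 − 0.25)(4962) = 0.75(4962) = 3721.5
C = 914 + 0.94(3721.5) = 914 + 3498.21 = 4412.21
S = Yd − C = 3721.5 − 4412.21 = -690.71

S = -690.71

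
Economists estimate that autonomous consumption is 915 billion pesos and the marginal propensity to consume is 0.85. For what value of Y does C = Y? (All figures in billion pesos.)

Y = 6100

At break-even, C = Y: 915 + 0.85Y = Y
0.15Y = 915, so Y = 915/0.15 = 6100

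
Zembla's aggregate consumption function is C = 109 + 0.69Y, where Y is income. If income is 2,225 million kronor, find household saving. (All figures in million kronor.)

S = 580.75

C = 109 + 0.69(2225) = 109 + 1535.25 = 1644.25
S = Y − C = 2225 − 1644.25 = 580.75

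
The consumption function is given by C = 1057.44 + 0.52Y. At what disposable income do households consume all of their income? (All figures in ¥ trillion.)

At break-even, C = Y: 1057.44 + 0.52Y = Y
0.48Y = 1057.44, so Y = 1057.44/0.48 = 2203

Y = 2203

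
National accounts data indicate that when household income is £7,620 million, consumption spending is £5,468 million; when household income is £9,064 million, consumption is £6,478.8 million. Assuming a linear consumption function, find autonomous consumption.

a = 134

MPC = ΔC/ΔY = (6478.8 − 5468)/(9064 − 7620) = 1010.8/1444 = 0.7
a = C − MPC·Y = 5468 − 0.7(7620) = 5468 − 5334 = 134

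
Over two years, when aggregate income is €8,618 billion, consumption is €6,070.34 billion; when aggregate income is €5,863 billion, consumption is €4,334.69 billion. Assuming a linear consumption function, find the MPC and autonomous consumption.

MPC = 0.63; a = 641

MPC = ΔC/ΔY = (6070.34 − 4334.69)/(8618 − 5863) = 1735.65/2755 = 0.63
a = C − MPC·Y = 4334.69 − 0.63(5863) = 4334.69 − 3693.69 = 641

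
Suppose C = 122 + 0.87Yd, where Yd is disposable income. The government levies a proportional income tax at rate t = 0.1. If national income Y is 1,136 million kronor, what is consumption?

Yd = (1 − 0.1)(1136) = 0.9(1136) = 1022.4
C = 122 + 0.87(1022.4) = 122 + 889.488 = 1011.488

C = 1011.488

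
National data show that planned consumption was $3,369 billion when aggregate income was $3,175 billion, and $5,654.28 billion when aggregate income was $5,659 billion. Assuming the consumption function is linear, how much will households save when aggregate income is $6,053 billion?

MPC = (5654.28 − 3369)/(5659 − 3175) = 2285.28/2484 = 0.92
a = 3369 − 0.92(3175) = 3369 − 2921 = 448
C = 448 + 0.92(6053) = 6016.76
S = 6053 − 6016.76 = 36.24

S = 36.24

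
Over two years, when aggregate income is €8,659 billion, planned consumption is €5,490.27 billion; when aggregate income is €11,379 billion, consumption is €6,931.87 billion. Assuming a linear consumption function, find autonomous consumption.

a = 901

MPC = ΔC/ΔY = (6931.87 − 5490.27)/(11379 − 8659) = 1441.6/2720 = 0.53
a = C − MPC·Y = 5490.27 − 0.53(8659) = 5490.27 − 4589.27 = 901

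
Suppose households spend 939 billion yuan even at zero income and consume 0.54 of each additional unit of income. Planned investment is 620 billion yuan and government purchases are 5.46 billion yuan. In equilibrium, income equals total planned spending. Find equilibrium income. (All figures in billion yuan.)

Y = 3401

Y = C + I + G = 939 + 0.54Y + 620 + 5.46
Y − 0.54Y = 1564.46
0.46Y = 1564.46, so Y = 1564.46/0.46 = 3401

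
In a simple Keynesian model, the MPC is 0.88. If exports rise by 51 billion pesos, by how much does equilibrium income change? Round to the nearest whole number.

ΔY ≈ 425

The multiplier is 1/(1 − MPC) = 1/0.12.
ΔY = 51/0.12 = 425.00 ≈ 425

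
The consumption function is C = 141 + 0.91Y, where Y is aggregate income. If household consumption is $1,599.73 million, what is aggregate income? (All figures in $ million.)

141 + 0.91Y = 1599.73
0.91Y = 1458.73, so Y = 1458.73/0.91 = 1603

Y = 1603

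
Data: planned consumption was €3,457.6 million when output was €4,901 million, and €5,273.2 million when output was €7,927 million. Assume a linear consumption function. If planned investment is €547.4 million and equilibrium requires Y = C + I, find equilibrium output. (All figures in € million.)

Y = 2661

MPC = (5273.2 − 3457.6)/(7927 − 4901) = 1815.6/3026 = 0.6
a = 3457.6 − 0.6(4901) = 517
Equilibrium: Y = 517 + 0.6Y + 547.4
0.4Y = 1064.4, so Y = 1064.4/0.4 = 2661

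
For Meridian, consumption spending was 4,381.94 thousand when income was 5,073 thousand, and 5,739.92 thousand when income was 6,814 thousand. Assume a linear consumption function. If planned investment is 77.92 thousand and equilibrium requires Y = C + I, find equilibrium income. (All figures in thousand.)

Y = 2286

MPC = (5739.92 − 4381.94)/(6814 − 5073) = 1357.98/1741 = 0.78
a = 4381.94 − 0.78(5073) = 425
Equilibrium: Y = 425 + 0.78Y + 77.92
0.22Y = 502.92, so Y = 502.92/0.22 = 2286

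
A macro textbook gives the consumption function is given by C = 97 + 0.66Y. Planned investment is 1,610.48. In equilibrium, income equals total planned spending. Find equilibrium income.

Y = 5022

Y = C + I = 97 + 0.66Y + 1610.48
Y − 0.66Y = 1707.48
0.34Y = 1707.48, so Y = 1707.48/0.34 = 5022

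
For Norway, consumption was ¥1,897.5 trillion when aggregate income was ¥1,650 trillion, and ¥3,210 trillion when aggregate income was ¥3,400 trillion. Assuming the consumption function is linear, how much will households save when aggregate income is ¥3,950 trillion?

MPC = (3210 − 1897.5)/(3400 − 1650) = 1312.5/1750 = 0.75
a = 1897.5 − 0.75(1650) = 1897.5 − 1237.5 = 660
C = 660 + 0.75(3950) = 3622.5
S = 3950 − 3622.5 = 327.5

S = 327.5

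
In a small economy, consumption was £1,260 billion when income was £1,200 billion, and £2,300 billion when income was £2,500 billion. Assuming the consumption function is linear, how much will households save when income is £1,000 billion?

MPC = (2300 − 1260)/(2500 − 1200) = 1040/1300 = 0.8
a = 1260 − 0.8(1200) = 1260 − 960 = 300
C = 300 + 0.8(1000) = 1100
S = 1000 − 1100 = -100

S = -100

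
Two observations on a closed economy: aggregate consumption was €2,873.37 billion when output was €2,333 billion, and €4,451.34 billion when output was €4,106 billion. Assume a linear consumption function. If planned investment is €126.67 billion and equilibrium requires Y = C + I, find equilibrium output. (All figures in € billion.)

MPC = (4451.34 − 2873.37)/(4106 − 2333) = 1577.97/1773 = 0.89
a = 2873.37 − 0.89(2333) = 797
Equilibrium: Y = 797 + 0.89Y + 126.67
0.11Y = 923.67, so Y = 923.67/0.11 = 8397

Y = 8397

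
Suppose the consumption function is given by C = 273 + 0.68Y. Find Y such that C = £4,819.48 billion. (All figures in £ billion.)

Y = 6686

273 + 0.68Y = 4819.48
0.68Y = 4546.48, so Y = 4546.48/0.68 = 6686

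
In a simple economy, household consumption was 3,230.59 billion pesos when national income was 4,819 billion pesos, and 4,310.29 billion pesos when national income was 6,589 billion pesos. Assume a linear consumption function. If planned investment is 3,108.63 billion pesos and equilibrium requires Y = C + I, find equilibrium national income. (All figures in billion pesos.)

MPC = (4310.29 − 3230.59)/(6589 − 4819) = 1079.7/1770 = 0.61
a = 3230.59 − 0.61(4819) = 291
Equilibrium: Y = 291 + 0.61Y + 3108.63
0.39Y = 3399.63, so Y = 3399.63/0.39 = 8717

Y = 8717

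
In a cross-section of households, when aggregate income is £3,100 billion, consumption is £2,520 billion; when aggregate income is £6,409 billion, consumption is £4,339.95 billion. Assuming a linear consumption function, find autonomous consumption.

a = 815

MPC = ΔC/ΔY = (4339.95 − 2520)/(6409 − 3100) = 1819.95/3309 = 0.55
a = C − MPC·Y = 2520 − 0.55(3100) = 2520 − 1705 = 815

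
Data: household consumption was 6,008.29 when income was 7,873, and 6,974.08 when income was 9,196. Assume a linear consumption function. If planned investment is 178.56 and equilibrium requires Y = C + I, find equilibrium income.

MPC = (6974.08 − 6008.29)/(9196 − 7873) = 965.79/1323 = 0.73
a = 6008.29 − 0.73(7873) = 261
Equilibrium: Y = 261 + 0.73Y + 178.56
0.27Y = 439.56, so Y = 439.56/0.27 = 1628

Y = 1628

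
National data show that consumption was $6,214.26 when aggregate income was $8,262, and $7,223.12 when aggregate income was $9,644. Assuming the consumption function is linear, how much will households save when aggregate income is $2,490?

MPC = (7223.12 − 6214.26)/(9644 − 8262) = 1008.86/1382 = 0.73
a = 6214.26 − 0.73(8262) = 6214.26 − 6031.26 = 183
C = 183 + 0.73(2490) = 2000.7
S = 2490 − 2000.7 = 489.3

S = 489.3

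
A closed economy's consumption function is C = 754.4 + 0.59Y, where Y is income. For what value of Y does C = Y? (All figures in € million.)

Y = 1840

At break-even, C = Y: 754.4 + 0.59Y = Y
0.41Y = 754.4, so Y = 754.4/0.41 = 1840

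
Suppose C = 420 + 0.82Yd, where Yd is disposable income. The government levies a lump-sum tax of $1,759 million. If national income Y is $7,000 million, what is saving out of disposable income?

Yd = Y − T = 7000 − 1759 = 5241
C = 420 + 0.82(5241) = 420 + 4297.62 = 4717.62
S = Yd − C = 5241 − 4717.62 = 523.38

S = 523.38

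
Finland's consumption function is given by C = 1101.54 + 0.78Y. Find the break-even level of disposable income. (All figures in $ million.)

Y = 5007

At break-even, C = Y: 1101.54 + 0.78Y = Y
0.22Y = 1101.54, so Y = 1101.54/0.22 = 5007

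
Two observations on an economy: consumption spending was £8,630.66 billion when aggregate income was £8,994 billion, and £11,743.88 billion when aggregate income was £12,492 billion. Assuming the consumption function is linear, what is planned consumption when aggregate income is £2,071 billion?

MPC = (11743.88 − 8630.66)/(12492 − 8994) = 3113.22/3498 = 0.89
a = 8630.66 − 0.89(8994) = 8630.66 − 8004.66 = 626
C = 626 + 0.89(2071) = 626 + 1843.19 = 2469.19

C = 2469.19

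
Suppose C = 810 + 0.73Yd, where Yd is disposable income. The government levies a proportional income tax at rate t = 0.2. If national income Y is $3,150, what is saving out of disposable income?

Yd = (1 − 0.2)(3150) = 0.8(3150) = 2520
C = 810 + 0.73(2520) = 810 + 1839.6 = 2649.6
S = Yd − C = 2520 − 2649.6 = -129.6

S = -129.6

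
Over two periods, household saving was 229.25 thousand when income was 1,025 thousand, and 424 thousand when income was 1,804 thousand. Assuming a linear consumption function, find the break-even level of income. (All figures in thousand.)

MPS = ΔS/ΔY = (424 − 229.25)/(1804 − 1025) = 194.75/779 = 0.25
MPC = 1 − MPS = 0.75
From S(1025) = 229.25: −a + 0.25(1025) = 229.25, so a = 256.25 − 229.25 = 27
Break-even (S = 0): Y = a/MPS = 27/0.25 = 108

Y = 108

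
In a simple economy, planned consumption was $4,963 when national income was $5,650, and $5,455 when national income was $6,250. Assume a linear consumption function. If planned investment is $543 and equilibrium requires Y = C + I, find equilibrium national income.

Y = 4850

MPC = (5455 − 4963)/(6250 − 5650) = 492/600 = 0.82
a = 4963 − 0.82(5650) = 330
Equilibrium: Y = 330 + 0.82Y + 543
0.18Y = 873, so Y = 873/0.18 = 4850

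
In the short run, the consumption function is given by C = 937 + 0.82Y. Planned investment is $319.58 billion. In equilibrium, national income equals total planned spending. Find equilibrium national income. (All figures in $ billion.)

Y = C + I = 937 + 0.82Y + 319.58
Y − 0.82Y = 1256.58
0.18Y = 1256.58, so Y = 1256.58/0.18 = 6981

Y = 6981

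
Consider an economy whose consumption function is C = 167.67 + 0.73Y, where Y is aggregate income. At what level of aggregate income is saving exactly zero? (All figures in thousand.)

Y = 621

At break-even, C = Y: 167.67 + 0.73Y = Y
0.27Y = 167.67, so Y = 167.67/0.27 = 621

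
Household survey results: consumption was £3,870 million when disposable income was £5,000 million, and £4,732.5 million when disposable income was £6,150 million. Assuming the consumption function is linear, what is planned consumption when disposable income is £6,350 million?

MPC = (4732.5 − 3870)/(6150 − 5000) = 862.5/1150 = 0.75
a = 3870 − 0.75(5000) = 3870 − 3750 = 120
C = 120 + 0.75(6350) = 120 + 4762.5 = 4882.5

C = 4882.5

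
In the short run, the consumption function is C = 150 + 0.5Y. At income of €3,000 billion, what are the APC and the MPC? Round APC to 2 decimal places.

APC = 0.55; MPC = 0.5

MPC = 0.5 (the slope of the consumption function)
C = 150 + 0.5(3000) = 1650, so APC = 1650/3000 = 0.55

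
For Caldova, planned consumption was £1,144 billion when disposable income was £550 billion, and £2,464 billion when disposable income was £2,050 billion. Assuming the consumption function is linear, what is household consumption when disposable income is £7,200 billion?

C = 6996

MPC = (2464 − 1144)/(2050 − 550) = 1320/1500 = 0.88
a = 1144 − 0.88(550) = 1144 − 484 = 660
C = 660 + 0.88(7200) = 660 + 6336 = 6996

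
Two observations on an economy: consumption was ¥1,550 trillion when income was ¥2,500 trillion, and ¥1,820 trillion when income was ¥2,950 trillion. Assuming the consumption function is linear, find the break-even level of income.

Y = 125

MPC = (1820 − 1550)/(2950 − 2500) = 270/450 = 0.6
a = 1550 − 0.6(2500) = 1550 − 1500 = 50
Break-even: Y = a/(1−MPC) = 50/0.4 = 125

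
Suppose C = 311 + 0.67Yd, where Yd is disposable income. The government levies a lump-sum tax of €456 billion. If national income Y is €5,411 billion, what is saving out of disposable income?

Yd = Y − T = 5411 − 456 = 4955
C = 311 + 0.67(4955) = 311 + 3319.85 = 3630.85
S = Yd − C = 4955 − 3630.85 = 1324.15

S = 1324.15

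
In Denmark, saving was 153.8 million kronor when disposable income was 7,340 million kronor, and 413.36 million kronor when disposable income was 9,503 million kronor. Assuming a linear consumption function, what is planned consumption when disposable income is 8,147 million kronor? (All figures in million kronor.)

MPS = ΔS/ΔY = (413.36 − 153.8)/(9503 − 7340) = 259.56/2163 = 0.12
MPC = 1 − MPS = 0.88
Autonomous saving = 153.8 − 0.12(7340) = -727, so a = 727
C = 727 + 0.88(8147) = 727 + 7169.36 = 7896.36

C = 7896.36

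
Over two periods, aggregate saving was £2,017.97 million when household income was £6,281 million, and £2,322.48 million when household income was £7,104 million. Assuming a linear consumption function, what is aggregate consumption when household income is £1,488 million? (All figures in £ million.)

MPS = ΔS/ΔY = (2322.48 − 2017.97)/(7104 − 6281) = 304.51/823 = 0.37
MPC = 1 − MPS = 0.63
Autonomous saving = 2017.97 − 0.37(6281) = -306, so a = 306
C = 306 + 0.63(1488) = 306 + 937.44 = 1243.44

C = 1243.44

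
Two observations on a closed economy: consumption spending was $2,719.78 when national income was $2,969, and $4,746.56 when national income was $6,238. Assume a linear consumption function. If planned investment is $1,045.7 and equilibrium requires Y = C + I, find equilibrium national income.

MPC = (4746.56 − 2719.78)/(6238 − 2969) = 2026.78/3269 = 0.62
a = 2719.78 − 0.62(2969) = 879
Equilibrium: Y = 879 + 0.62Y + 1045.7
0.38Y = 1924.7, so Y = 1924.7/0.38 = 5065

Y = 5065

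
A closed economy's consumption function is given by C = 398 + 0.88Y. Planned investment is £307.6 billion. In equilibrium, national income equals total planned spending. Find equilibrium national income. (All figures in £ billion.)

Y = 5880

Y = C + I = 398 + 0.88Y + 307.6
Y − 0.88Y = 705.6
0.12Y = 705.6, so Y = 705.6/0.12 = 5880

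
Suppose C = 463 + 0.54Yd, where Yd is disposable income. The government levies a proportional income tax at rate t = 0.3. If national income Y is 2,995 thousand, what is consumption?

C = 1595.11

Yd = (1 − 0.3)(2995) = 0.7(2995) = 2096.5
C = 463 + 0.54(2096.5) = 463 + 1132.11 = 1595.11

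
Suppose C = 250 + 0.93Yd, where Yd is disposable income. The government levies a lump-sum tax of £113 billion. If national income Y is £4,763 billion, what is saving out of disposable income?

S = 75.5

Yd = Y − T = 4763 − 113 = 4650
C = 250 + 0.93(4650) = 250 + 4324.5 = 4574.5
S = Yd − C = 4650 − 4574.5 = 75.5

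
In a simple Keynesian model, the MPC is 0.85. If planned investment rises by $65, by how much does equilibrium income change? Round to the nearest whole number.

The multiplier is 1/(1 − MPC) = 1/0.15.
ΔY = 65/0.15 = 433.33 ≈ 433

ΔY ≈ 433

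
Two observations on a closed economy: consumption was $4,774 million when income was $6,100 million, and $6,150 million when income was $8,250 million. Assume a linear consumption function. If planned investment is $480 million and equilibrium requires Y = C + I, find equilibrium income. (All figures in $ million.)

MPC = (6150 − 4774)/(8250 − 6100) = 1376/2150 = 0.64
a = 4774 − 0.64(6100) = 870
Equilibrium: Y = 870 + 0.64Y + 480
0.36Y = 1350, so Y = 1350/0.36 = 3750

Y = 3750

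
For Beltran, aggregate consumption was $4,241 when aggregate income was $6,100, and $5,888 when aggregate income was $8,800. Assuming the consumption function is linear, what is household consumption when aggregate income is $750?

C = 977.5

MPC = (5888 − 4241)/(8800 − 6100) = 1647/2700 = 0.61
a = 4241 − 0.61(6100) = 4241 − 3721 = 520
C = 520 + 0.61(750) = 520 + 457.5 = 977.5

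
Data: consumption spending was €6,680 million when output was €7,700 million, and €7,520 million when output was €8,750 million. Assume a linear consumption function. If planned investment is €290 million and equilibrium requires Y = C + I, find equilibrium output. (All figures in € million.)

MPC = (7520 − 6680)/(8750 − 7700) = 840/1050 = 0.8
a = 6680 − 0.8(7700) = 520
Equilibrium: Y = 520 + 0.8Y + 290
0.2Y = 810, so Y = 810/0.2 = 4050

Y = 4050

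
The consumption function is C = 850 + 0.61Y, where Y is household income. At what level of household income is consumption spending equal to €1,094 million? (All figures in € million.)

850 + 0.61Y = 1094
0.61Y = 244, so Y = 244/0.61 = 400

Y = 400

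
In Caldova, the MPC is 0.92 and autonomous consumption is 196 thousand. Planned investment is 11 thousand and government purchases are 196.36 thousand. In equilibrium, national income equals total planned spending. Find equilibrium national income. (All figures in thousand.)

Y = 5042

Y = C + I + G = 196 + 0.92Y + 11 + 196.36
Y − 0.92Y = 403.36
0.08Y = 403.36, so Y = 403.36/0.08 = 5042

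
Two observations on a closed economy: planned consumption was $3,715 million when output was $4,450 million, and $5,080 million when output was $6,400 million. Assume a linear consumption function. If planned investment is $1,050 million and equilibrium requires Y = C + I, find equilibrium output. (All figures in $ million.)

Y = 5500

MPC = (5080 − 3715)/(6400 − 4450) = 1365/1950 = 0.7
a = 3715 − 0.7(4450) = 600
Equilibrium: Y = 600 + 0.7Y + 1050
0.3Y = 1650, so Y = 1650/0.3 = 5500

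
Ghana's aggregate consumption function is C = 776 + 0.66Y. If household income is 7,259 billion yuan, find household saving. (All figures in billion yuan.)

S = 1692.06

C = 776 + 0.66(7259) = 776 + 4790.94 = 5566.94
S = Y − C = 7259 − 5566.94 = 1692.06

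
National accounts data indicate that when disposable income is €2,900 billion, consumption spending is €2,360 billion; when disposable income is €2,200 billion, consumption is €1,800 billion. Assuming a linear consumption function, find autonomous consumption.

MPC = ΔC/ΔY = (2360 − 1800)/(2900 − 2200) = 560/700 = 0.8
a = C − MPC·Y = 1800 − 0.8(2200) = 1800 − 1760 = 40

a = 40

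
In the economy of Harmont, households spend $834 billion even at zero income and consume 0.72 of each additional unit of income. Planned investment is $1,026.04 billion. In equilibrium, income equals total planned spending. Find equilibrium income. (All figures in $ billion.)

Y = 6643

Y = C + I = 834 + 0.72Y + 1026.04
Y − 0.72Y = 1860.04
0.28Y = 1860.04, so Y = 1860.04/0.28 = 6643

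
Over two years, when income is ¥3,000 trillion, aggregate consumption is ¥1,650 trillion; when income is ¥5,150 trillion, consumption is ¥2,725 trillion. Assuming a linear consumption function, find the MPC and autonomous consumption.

MPC = 0.5; a = 150

MPC = ΔC/ΔY = (2725 − 1650)/(5150 − 3000) = 1075/2150 = 0.5
a = C − MPC·Y = 1650 − 0.5(3000) = 1650 − 1500 = 150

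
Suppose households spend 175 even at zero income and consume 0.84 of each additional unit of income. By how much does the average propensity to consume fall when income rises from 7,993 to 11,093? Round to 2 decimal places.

ΔAPC = 0.01

At Y = 7993: C = 175 + 0.84(7993) = 6889.12, APC = 6889.12/7993 = 0.862
At Y = 11093: C = 9493.12, APC = 9493.12/11093 = 0.856
Fall in APC = 0.862 − 0.856 = 0.006 ≈ 0.01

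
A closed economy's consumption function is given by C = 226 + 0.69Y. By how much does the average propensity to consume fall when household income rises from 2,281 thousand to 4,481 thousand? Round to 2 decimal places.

At Y = 2281: C = 226 + 0.69(2281) = 1799.89, APC = 1799.89/2281 = 0.789
At Y = 4481: C = 3317.89, APC = 3317.89/4481 = 0.740
Fall in APC = 0.789 − 0.740 = 0.049 ≈ 0.05

ΔAPC = 0.05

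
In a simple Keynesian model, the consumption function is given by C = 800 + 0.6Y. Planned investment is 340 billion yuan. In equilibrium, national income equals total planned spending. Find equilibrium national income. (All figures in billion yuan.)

Y = 2850

Y = C + I = 800 + 0.6Y + 340
Y − 0.6Y = 1140
0.4Y = 1140, so Y = 1140/0.4 = 2850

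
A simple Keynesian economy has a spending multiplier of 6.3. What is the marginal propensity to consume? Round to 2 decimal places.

k = 1/(1 − MPC), so 1 − MPC = 1/k = 1/6.3 = 0.1587
MPC = 1 − 0.1587 = 0.84

MPC = 0.84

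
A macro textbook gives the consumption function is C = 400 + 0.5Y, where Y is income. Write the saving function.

S = Y − C = Y − (400 + 0.5Y) = -400 + (1 − 0.5)Y

S = -400 + 0.5Y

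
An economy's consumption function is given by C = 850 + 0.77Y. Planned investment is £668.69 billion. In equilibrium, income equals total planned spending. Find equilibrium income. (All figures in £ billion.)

Y = C + I = 850 + 0.77Y + 668.69
Y − 0.77Y = 1518.69
0.23Y = 1518.69, so Y = 1518.69/0.23 = 6603

Y = 6603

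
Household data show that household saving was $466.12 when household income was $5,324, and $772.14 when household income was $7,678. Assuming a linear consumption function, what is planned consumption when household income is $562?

MPS = ΔS/ΔY = (772.14 − 466.12)/(7678 − 5324) = 306.02/2354 = 0.13
MPC = 1 − MPS = 0.87
Autonomous saving = 466.12 − 0.13(5324) = -226, so a = 226
C = 226 + 0.87(562) = 226 + 488.94 = 714.94

C = 714.94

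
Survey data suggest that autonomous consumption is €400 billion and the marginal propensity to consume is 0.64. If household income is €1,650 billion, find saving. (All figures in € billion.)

S = 194

C = 400 + 0.64(1650) = 400 + 1056 = 1456
S = Y − C = 1650 − 1456 = 194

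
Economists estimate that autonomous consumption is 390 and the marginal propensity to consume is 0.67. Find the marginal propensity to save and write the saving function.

MPS = 1 − MPC = 1 − 0.67 = 0.33
S = Y − C = -390 + 0.33Y

MPS = 0.33; S = -390 + 0.33Y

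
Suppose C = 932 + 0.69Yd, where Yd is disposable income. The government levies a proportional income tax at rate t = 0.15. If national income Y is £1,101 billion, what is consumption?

C = 1577.7365

Yd = (1 − 0.15)(1101) = 0.85(1101) = 935.85
C = 932 + 0.69(935.85) = 932 + 645.7365 = 1577.7365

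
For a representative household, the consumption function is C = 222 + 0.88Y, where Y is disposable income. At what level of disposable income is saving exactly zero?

At break-even, C = Y: 222 + 0.88Y = Y
0.12Y = 222, so Y = 222/0.12 = 1850

Y = 1850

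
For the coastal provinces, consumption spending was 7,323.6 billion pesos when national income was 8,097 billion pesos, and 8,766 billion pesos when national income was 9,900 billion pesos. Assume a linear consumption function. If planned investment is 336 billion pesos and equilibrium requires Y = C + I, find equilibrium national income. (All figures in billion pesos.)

MPC = (8766 − 7323.6)/(9900 − 8097) = 1442.4/1803 = 0.8
a = 7323.6 − 0.8(8097) = 846
Equilibrium: Y = 846 + 0.8Y + 336
0.2Y = 1182, so Y = 1182/0.2 = 5910

Y = 5910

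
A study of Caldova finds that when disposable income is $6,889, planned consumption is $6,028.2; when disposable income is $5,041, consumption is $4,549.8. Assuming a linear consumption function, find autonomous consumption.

MPC = ΔC/ΔY = (6028.2 − 4549.8)/(6889 − 5041) = 1478.4/1848 = 0.8
a = C − MPC·Y = 4549.8 − 0.8(5041) = 4549.8 − 4032.8 = 517

a = 517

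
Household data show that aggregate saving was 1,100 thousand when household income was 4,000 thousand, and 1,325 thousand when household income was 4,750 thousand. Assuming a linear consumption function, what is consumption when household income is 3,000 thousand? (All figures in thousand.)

C = 2200

MPS = ΔS/ΔY = (1325 − 1100)/(4750 − 4000) = 225/750 = 0.3
MPC = 1 − MPS = 0.7
Autonomous saving = 1100 − 0.3(4000) = -100, so a = 100
C = 100 + 0.7(3000) = 100 + 2100 = 2200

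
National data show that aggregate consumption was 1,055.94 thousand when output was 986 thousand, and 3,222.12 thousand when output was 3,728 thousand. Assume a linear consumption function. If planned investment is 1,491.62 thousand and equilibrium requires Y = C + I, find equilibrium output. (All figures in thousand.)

Y = 8422

MPC = (3222.12 − 1055.94)/(3728 − 986) = 2166.18/2742 = 0.79
a = 1055.94 − 0.79(986) = 277
Equilibrium: Y = 277 + 0.79Y + 1491.62
0.21Y = 1768.62, so Y = 1768.62/0.21 = 8422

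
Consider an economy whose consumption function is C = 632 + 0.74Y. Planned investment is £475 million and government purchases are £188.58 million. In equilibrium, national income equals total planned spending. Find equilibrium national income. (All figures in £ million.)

Y = 4983

Y = C + I + G = 632 + 0.74Y + 475 + 188.58
Y − 0.74Y = 1295.58
0.26Y = 1295.58, so Y = 1295.58/0.26 = 4983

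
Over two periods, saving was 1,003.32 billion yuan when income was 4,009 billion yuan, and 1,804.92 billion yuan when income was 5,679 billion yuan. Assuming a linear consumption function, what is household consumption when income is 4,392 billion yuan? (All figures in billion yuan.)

MPS = ΔS/ΔY = (1804.92 − 1003.32)/(5679 − 4009) = 801.6/1670 = 0.48
MPC = 1 − MPS = 0.52
Autonomous saving = 1003.32 − 0.48(4009) = -921, so a = 921
C = 921 + 0.52(4392) = 921 + 2283.84 = 3204.84

C = 3204.84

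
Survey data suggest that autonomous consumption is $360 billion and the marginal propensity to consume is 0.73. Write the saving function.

S = -360 + 0.27Y

S = Y − C = Y − (360 + 0.73Y) = -360 + (1 − 0.73)Y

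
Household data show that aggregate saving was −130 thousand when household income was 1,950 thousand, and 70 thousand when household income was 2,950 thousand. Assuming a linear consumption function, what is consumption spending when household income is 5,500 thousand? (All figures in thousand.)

C = 4920

MPS = ΔS/ΔY = (70 − (-130))/(2950 − 1950) = 200/1000 = 0.2
MPC = 1 − MPS = 0.8
Autonomous saving = -130 − 0.2(1950) = -520, so a = 520
C = 520 + 0.8(5500) = 520 + 4400 = 4920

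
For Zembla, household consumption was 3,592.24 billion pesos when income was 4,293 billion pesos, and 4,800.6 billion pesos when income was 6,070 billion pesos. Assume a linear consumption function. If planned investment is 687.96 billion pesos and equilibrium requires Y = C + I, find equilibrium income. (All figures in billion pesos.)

Y = 4253

MPC = (4800.6 − 3592.24)/(6070 − 4293) = 1208.36/1777 = 0.68
a = 3592.24 − 0.68(4293) = 673
Equilibrium: Y = 673 + 0.68Y + 687.96
0.32Y = 1360.96, so Y = 1360.96/0.32 = 4253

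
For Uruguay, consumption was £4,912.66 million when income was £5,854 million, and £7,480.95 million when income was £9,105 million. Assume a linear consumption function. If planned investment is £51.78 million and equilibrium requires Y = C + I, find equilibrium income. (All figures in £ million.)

Y = 1618

MPC = (7480.95 − 4912.66)/(9105 − 5854) = 2568.29/3251 = 0.79
a = 4912.66 − 0.79(5854) = 288
Equilibrium: Y = 288 + 0.79Y + 51.78
0.21Y = 339.78, so Y = 339.78/0.21 = 1618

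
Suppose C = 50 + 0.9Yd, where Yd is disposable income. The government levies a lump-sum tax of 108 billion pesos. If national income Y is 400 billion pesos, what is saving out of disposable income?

Yd = Y − T = 400 − 108 = 292
C = 50 + 0.9(292) = 50 + 262.8 = 312.8
S = Yd − C = 292 − 312.8 = -20.8

S = -20.8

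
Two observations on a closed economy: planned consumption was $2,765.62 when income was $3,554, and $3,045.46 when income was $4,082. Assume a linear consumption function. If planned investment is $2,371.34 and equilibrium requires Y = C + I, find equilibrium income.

MPC = (3045.46 − 2765.62)/(4082 − 3554) = 279.84/528 = 0.53
a = 2765.62 − 0.53(3554) = 882
Equilibrium: Y = 882 + 0.53Y + 2371.34
0.47Y = 3253.34, so Y = 3253.34/0.47 = 6922

Y = 6922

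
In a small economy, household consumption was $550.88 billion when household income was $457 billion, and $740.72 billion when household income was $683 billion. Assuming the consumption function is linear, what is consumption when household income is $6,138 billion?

MPC = (740.72 − 550.88)/(683 − 457) = 189.84/226 = 0.84
a = 550.88 − 0.84(457) = 550.88 − 383.88 = 167
C = 167 + 0.84(6138) = 167 + 5155.92 = 5322.92

C = 5322.92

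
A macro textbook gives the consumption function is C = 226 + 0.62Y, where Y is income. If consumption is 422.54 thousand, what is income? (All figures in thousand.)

226 + 0.62Y = 422.54
0.62Y = 196.54, so Y = 196.54/0.62 = 317

Y = 317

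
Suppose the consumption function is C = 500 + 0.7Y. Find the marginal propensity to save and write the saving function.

MPS = 0.3; S = -500 + 0.3Y

MPS = 1 − MPC = 1 − 0.7 = 0.3
S = Y − C = -500 + 0.3Y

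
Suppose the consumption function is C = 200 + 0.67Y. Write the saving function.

S = Y − C = Y − (200 + 0.67Y) = -200 + (1 − 0.67)Y

S = -200 + 0.33Y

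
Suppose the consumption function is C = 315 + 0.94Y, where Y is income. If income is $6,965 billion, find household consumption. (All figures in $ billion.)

C = 315 + 0.94(6965) = 315 + 6547.1 = 6862.1

C = 6862.1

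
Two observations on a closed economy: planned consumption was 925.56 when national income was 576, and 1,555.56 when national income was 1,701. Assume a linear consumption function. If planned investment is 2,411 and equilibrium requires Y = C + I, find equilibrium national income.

Y = 6850

MPC = (1555.56 − 925.56)/(1701 − 576) = 630/1125 = 0.56
a = 925.56 − 0.56(576) = 603
Equilibrium: Y = 603 + 0.56Y + 2411
0.44Y = 3014, so Y = 3014/0.44 = 6850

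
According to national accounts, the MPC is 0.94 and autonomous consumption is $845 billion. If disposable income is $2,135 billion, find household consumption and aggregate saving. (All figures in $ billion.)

C = 845 + 0.94(2135) = 845 + 2006.9 = 2851.9
S = Y − C = 2135 − 2851.9 = -716.9

C = 2851.9; S = -716.9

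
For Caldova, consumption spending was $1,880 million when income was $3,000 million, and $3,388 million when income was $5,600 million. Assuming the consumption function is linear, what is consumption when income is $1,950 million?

MPC = (3388 − 1880)/(5600 − 3000) = 1508/2600 = 0.58
a = 1880 − 0.58(3000) = 1880 − 1740 = 140
C = 140 + 0.58(1950) = 140 + 1131 = 1271

C = 1271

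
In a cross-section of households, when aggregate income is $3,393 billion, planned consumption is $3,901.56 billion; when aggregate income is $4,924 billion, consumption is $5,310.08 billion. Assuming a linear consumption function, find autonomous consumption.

MPC = ΔC/ΔY = (5310.08 − 3901.56)/(4924 − 3393) = 1408.52/1531 = 0.92
a = C − MPC·Y = 3901.56 − 0.92(3393) = 3901.56 − 3121.56 = 780

a = 780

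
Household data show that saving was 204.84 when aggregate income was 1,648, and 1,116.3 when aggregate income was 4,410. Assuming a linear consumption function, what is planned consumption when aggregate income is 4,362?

MPS = ΔS/ΔY = (1116.3 − 204.84)/(4410 − 1648) = 911.46/2762 = 0.33
MPC = 1 − MPS = 0.67
Autonomous saving = 204.84 − 0.33(1648) = -339, so a = 339
C = 339 + 0.67(4362) = 339 + 2922.54 = 3261.54

C = 3261.54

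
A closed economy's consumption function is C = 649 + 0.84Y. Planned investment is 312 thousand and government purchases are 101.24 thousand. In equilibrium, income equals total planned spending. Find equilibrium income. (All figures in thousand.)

Y = C + I + G = 649 + 0.84Y + 312 + 101.24
Y − 0.84Y = 1062.24
0.16Y = 1062.24, so Y = 1062.24/0.16 = 6639

Y = 6639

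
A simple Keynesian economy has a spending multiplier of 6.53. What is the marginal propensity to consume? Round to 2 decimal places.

k = 1/(1 − MPC), so 1 − MPC = 1/k = 1/6.53 = 0.1531
MPC = 1 − 0.1531 = 0.85

MPC = 0.85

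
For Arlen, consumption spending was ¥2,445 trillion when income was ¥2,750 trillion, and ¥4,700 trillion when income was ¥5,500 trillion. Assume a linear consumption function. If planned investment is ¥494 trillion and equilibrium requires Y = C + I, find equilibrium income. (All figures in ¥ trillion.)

Y = 3800

MPC = (4700 − 2445)/(5500 − 2750) = 2255/2750 = 0.82
a = 2445 − 0.82(2750) = 190
Equilibrium: Y = 190 + 0.82Y + 494
0.18Y = 684, so Y = 684/0.18 = 3800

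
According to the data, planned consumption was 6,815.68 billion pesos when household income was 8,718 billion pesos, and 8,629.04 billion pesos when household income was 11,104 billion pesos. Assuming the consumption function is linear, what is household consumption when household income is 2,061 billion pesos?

C = 1756.36

MPC = (8629.04 − 6815.68)/(11104 − 8718) = 1813.36/2386 = 0.76
a = 6815.68 − 0.76(8718) = 6815.68 − 6625.68 = 190
C = 190 + 0.76(2061) = 190 + 1566.36 = 1756.36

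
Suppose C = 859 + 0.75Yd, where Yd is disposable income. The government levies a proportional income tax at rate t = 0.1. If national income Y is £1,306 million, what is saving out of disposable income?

S = -565.15

Yd = (1 − 0.1)(1306) = 0.9(1306) = 1175.4
C = 859 + 0.75(1175.4) = 859 + 881.55 = 1740.55
S = Yd − C = 1175.4 − 1740.55 = -565.15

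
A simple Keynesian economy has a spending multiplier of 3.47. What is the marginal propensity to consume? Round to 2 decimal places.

MPC = 0.71

k = 1/(1 − MPC), so 1 − MPC = 1/k = 1/3.47 = 0.2882
MPC = 1 − 0.2882 = 0.71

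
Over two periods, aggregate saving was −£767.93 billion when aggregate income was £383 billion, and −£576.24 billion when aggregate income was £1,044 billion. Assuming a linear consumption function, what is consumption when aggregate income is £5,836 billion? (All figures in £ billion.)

C = 5022.56

MPS = ΔS/ΔY = (-576.24 − (-767.93))/(1044 − 383) = 191.69/661 = 0.29
MPC = 1 − MPS = 0.71
Autonomous saving = -767.93 − 0.29(383) = -879, so a = 879
C = 879 + 0.71(5836) = 879 + 4143.56 = 5022.56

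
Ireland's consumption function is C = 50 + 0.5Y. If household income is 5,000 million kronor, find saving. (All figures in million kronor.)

C = 50 + 0.5(5000) = 50 + 2500 = 2550
S = Y − C = 5000 − 2550 = 2450

S = 2450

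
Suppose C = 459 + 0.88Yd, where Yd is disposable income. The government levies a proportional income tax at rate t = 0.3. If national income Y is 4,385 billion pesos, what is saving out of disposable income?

S = -90.66

Yd = (1 − 0.3)(4385) = 0.7(4385) = 3069.5
C = 459 + 0.88(3069.5) = 459 + 2701.16 = 3160.16
S = Yd − C = 3069.5 − 3160.16 = -90.66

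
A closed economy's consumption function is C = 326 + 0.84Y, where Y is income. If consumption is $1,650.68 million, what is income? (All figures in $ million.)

326 + 0.84Y = 1650.68
0.84Y = 1324.68, so Y = 1324.68/0.84 = 1577

Y = 1577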